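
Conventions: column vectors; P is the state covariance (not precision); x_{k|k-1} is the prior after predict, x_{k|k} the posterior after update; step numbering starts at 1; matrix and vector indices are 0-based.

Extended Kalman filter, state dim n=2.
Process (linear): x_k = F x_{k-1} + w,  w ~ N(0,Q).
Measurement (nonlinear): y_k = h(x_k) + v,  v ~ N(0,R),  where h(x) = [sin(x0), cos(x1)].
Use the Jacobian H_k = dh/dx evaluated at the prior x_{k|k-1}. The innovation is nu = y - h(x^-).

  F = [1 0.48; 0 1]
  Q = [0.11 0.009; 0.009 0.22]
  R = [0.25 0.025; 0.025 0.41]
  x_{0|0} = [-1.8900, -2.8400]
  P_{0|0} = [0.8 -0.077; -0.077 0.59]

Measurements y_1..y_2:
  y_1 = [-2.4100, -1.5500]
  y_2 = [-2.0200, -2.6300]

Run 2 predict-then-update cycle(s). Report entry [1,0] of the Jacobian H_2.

H_jac[1,0] = 0.0000

step 1: x^-=[-3.2532, -2.8400]  P^-=[0.9720 0.2152; 0.2152 0.8100]  H_jac=[-0.9938 0.0000; 0.0000 0.2970]  S=[1.2100 -0.0385; -0.0385 0.4815]  K=[-0.7961 0.0691; -0.1613 0.4868]  nu=[-2.5214, -0.5951]  x^+=[-1.2869, -2.7232]  P^+=[0.1985 0.0283; 0.0283 0.6584]
step 2: x^-=[-2.5940, -2.7232]  P^-=[0.4874 0.3533; 0.3533 0.8784]  H_jac=[-0.8538 0.0000; 0.0000 0.4063]  S=[0.6053 -0.0976; -0.0976 0.5550]  K=[-0.6646 0.1418; -0.4062 0.5716]  nu=[-1.4994, -1.7163]  x^+=[-1.8409, -3.0951]  P^+=[0.1905 0.1022; 0.1022 0.5518]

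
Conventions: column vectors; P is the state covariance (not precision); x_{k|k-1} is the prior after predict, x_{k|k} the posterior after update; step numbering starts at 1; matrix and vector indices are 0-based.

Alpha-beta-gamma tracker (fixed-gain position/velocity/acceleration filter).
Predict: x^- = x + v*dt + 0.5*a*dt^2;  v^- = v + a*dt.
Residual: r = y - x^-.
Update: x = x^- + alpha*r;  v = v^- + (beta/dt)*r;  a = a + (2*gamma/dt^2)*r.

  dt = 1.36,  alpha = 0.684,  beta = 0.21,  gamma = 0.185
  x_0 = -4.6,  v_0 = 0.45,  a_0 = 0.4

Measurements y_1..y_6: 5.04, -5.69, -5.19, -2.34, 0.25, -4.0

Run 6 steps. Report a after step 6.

step 1: x_pred=-3.6181  r=8.6581  x^+=2.3040  v^+=2.3309  a^+=2.1320
step 2: x_pred=7.4457  r=-13.1357  x^+=-1.5391  v^+=3.2021  a^+=-0.4957
step 3: x_pred=2.3573  r=-7.5473  x^+=-2.8051  v^+=1.3625  a^+=-2.0055
step 4: x_pred=-2.8067  r=0.4667  x^+=-2.4875  v^+=-1.2929  a^+=-1.9122
step 5: x_pred=-6.0142  r=6.2642  x^+=-1.7295  v^+=-2.9262  a^+=-0.6590
step 6: x_pred=-6.3186  r=2.3186  x^+=-4.7327  v^+=-3.4645  a^+=-0.1952

a_post = -0.1952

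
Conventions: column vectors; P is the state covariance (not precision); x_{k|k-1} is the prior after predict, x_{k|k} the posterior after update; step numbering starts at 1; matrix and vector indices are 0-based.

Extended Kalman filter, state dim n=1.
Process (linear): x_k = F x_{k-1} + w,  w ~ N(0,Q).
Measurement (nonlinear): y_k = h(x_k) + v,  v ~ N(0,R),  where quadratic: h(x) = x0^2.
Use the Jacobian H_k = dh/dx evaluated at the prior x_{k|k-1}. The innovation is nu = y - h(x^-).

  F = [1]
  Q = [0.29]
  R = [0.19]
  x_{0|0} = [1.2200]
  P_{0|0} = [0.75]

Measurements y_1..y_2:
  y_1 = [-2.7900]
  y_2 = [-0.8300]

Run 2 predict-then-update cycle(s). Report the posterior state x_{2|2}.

step 1: x^-=[1.2200]  P^-=[1.0400]  H_jac=[2.4400]  S=[6.3817]  K=[0.3976]  nu=[-4.2784]  x^+=[-0.4812]  P^+=[0.0310]
step 2: x^-=[-0.4812]  P^-=[0.3210]  H_jac=[-0.9625]  S=[0.4873]  K=[-0.6339]  nu=[-1.0616]  x^+=[0.1917]  P^+=[0.1251]

x_post = [0.1917]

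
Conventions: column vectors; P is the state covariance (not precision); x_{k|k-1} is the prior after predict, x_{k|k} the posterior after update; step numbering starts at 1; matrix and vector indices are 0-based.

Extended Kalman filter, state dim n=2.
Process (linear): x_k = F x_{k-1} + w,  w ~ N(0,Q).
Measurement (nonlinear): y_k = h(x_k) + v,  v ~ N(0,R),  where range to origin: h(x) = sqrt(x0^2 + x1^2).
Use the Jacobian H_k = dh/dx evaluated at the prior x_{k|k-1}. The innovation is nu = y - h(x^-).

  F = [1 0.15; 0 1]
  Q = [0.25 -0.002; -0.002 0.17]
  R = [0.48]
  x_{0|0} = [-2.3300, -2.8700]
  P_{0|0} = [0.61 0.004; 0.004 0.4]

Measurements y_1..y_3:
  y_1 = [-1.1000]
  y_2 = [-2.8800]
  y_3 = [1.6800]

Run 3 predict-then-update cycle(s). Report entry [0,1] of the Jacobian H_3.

H_jac[0,1] = 0.9754

step 1: x^-=[-2.7605, -2.8700]  P^-=[0.8702 0.0620; 0.0620 0.5700]  H_jac=[-0.6932 -0.7207]  S=[1.2562]  K=[-0.5158; -0.3612]  nu=[-5.0821]  x^+=[-0.1393, -1.0342]  P^+=[0.5360 -0.1721; -0.1721 0.4061]
step 2: x^-=[-0.2944, -1.0342]  P^-=[0.7435 -0.1131; -0.1131 0.5761]  H_jac=[-0.2738 -0.9618]  S=[1.0090]  K=[-0.0939; -0.5184]  nu=[-3.9552]  x^+=[0.0770, 1.0162]  P^+=[0.7346 -0.1623; -0.1623 0.3049]
step 3: x^-=[0.2294, 1.0162]  P^-=[0.9428 -0.1185; -0.1185 0.4749]  H_jac=[0.2202 0.9754]  S=[0.9267]  K=[0.0993; 0.4717]  nu=[0.6382]  x^+=[0.2928, 1.3173]  P^+=[0.9337 -0.1619; -0.1619 0.2687]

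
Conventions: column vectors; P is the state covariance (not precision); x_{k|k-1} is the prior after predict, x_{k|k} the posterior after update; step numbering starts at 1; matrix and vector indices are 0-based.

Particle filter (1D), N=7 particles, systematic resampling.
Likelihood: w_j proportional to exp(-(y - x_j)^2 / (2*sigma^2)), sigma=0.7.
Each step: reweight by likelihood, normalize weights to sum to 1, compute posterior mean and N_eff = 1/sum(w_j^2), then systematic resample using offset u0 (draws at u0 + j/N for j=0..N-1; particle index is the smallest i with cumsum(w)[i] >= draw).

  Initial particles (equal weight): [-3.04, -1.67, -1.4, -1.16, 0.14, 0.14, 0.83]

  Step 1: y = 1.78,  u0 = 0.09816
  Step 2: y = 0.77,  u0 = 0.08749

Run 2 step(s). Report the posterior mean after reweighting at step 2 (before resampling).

step 1: w=[0.0000, 0.0000, 0.0001, 0.0003, 0.1220, 0.1220, 0.7557]  mean=0.6609  Neff=1.6645  idx=[4, 5, 6, 6, 6, 6, 6]
step 2: w=[0.1056, 0.1056, 0.1578, 0.1578, 0.1578, 0.1578, 0.1578]  mean=0.6843  Neff=6.8147  idx=[0, 2, 3, 3, 4, 5, 6]

post_mean = 0.6843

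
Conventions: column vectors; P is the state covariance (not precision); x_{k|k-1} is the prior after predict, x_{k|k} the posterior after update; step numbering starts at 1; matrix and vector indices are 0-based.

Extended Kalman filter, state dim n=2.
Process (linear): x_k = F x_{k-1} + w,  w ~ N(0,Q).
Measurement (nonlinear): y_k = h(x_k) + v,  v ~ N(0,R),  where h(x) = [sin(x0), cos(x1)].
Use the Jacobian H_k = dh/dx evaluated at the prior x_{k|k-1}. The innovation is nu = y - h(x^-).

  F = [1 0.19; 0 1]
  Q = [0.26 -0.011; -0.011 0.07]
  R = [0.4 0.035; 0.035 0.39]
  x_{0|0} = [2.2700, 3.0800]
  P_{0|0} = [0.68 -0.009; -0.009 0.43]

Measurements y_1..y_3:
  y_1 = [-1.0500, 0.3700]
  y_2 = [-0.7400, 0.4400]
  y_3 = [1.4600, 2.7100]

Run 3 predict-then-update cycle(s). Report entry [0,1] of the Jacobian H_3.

step 1: x^-=[2.8552, 3.0800]  P^-=[0.9521 0.0617; 0.0617 0.5000]  H_jac=[-0.9593 0.0000; 0.0000 -0.0616]  S=[1.2761 0.0386; 0.0386 0.3919]  K=[-0.7176 0.0611; -0.0441 -0.0742]  nu=[-1.3325, 1.3681]  x^+=[3.8949, 3.0373]  P^+=[0.2970 0.0211; 0.0211 0.4951]
step 2: x^-=[4.4720, 3.0373]  P^-=[0.5829 0.1042; 0.1042 0.5651]  H_jac=[-0.2381 0.0000; 0.0000 -0.1041]  S=[0.4330 0.0376; 0.0376 0.3961]  K=[-0.3208 0.0031; -0.0448 -0.1442]  nu=[0.2312, 1.4346]  x^+=[4.4022, 2.8200]  P^+=[0.5384 0.0964; 0.0964 0.5555]
step 3: x^-=[4.9380, 2.8200]  P^-=[0.8551 0.1909; 0.1909 0.6255]  H_jac=[0.2237 0.0000; 0.0000 -0.3160]  S=[0.4428 0.0215; 0.0215 0.4525]  K=[0.4395 -0.1543; 0.1180 -0.4425]  nu=[2.4347, 3.6587]  x^+=[5.4436, 1.4882]  P^+=[0.7617 0.1417; 0.1417 0.5330]

H_jac[0,1] = 0.0000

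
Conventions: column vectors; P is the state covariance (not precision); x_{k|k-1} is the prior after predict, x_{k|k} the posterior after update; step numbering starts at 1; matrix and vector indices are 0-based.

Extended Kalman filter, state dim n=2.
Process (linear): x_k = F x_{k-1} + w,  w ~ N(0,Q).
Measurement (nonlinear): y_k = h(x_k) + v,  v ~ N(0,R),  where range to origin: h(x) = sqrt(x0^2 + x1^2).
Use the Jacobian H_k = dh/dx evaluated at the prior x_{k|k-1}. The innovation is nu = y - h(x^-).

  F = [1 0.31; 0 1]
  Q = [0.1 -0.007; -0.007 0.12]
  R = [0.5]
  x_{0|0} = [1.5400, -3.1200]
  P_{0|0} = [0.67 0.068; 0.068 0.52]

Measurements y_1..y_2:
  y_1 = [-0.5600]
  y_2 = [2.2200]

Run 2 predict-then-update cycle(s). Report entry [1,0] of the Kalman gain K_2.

K[1,0] = -0.3426

step 1: x^-=[0.5728, -3.1200]  P^-=[0.8621 0.2222; 0.2222 0.6400]  H_jac=[0.1806 -0.9836]  S=[1.0683]  K=[-0.0589; -0.5517]  nu=[-3.7321]  x^+=[0.7924, -1.0611]  P^+=[0.8584 0.1875; 0.1875 0.3149]
step 2: x^-=[0.4635, -1.0611]  P^-=[1.1050 0.2781; 0.2781 0.4349]  H_jac=[0.4003 -0.9164]  S=[0.8382]  K=[0.2236; -0.3426]  nu=[1.0621]  x^+=[0.7010, -1.4250]  P^+=[1.0630 0.3423; 0.3423 0.3365]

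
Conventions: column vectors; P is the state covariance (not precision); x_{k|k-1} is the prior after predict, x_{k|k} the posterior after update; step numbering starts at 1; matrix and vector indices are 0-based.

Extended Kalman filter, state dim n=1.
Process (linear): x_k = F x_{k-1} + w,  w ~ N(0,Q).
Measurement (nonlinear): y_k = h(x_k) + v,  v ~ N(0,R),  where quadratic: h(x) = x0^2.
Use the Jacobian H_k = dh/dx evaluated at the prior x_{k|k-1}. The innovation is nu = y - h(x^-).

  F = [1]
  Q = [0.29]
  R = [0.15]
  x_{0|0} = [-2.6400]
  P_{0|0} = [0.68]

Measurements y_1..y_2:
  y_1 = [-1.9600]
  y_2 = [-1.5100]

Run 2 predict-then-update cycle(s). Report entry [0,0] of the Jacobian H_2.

H_jac[0,0] = -1.9162

step 1: x^-=[-2.6400]  P^-=[0.9700]  H_jac=[-5.2800]  S=[27.1920]  K=[-0.1883]  nu=[-8.9296]  x^+=[-0.9581]  P^+=[0.0054]
step 2: x^-=[-0.9581]  P^-=[0.2954]  H_jac=[-1.9162]  S=[1.2345]  K=[-0.4584]  nu=[-2.4280]  x^+=[0.1550]  P^+=[0.0359]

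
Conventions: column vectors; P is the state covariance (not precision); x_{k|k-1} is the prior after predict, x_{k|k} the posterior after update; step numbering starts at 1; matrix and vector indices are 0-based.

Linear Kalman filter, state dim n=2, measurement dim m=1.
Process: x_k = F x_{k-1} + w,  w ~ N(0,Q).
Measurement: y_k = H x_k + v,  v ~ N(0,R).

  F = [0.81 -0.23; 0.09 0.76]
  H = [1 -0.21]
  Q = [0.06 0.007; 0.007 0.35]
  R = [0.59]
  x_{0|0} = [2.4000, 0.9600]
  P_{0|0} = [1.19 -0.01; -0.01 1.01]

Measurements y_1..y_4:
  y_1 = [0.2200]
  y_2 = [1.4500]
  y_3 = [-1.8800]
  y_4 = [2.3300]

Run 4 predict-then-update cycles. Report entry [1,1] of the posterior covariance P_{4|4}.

P_post[1,1] = 0.6752

step 1: x^-=[1.7232, 0.9456]  P^-=[0.8979 -0.0887; -0.0887 0.9416]  S=[1.5667]  K=[0.5850; -0.1829]  nu=[-1.3046]  x^+=[0.9600, 1.1842]  P^+=[0.3617 0.0789; 0.0789 0.8893]
step 2: x^-=[0.5052, 0.9864]  P^-=[0.3150 -0.0752; -0.0752 0.8774]  S=[0.9752]  K=[0.3392; -0.2660]  nu=[1.1519]  x^+=[0.8959, 0.6800]  P^+=[0.2028 0.0128; 0.0128 0.8084]
step 3: x^-=[0.5693, 0.5974]  P^-=[0.2310 -0.1119; -0.1119 0.8203]  S=[0.9042]  K=[0.2815; -0.3143]  nu=[-2.3238]  x^+=[-0.0849, 1.3277]  P^+=[0.1594 -0.0319; -0.0319 0.7310]
step 4: x^-=[-0.3741, 1.0014]  P^-=[0.2151 -0.1281; -0.1281 0.7692]  S=[0.8929]  K=[0.2711; -0.3244]  nu=[2.9144]  x^+=[0.4159, 0.0559]  P^+=[0.1495 -0.0496; -0.0496 0.6752]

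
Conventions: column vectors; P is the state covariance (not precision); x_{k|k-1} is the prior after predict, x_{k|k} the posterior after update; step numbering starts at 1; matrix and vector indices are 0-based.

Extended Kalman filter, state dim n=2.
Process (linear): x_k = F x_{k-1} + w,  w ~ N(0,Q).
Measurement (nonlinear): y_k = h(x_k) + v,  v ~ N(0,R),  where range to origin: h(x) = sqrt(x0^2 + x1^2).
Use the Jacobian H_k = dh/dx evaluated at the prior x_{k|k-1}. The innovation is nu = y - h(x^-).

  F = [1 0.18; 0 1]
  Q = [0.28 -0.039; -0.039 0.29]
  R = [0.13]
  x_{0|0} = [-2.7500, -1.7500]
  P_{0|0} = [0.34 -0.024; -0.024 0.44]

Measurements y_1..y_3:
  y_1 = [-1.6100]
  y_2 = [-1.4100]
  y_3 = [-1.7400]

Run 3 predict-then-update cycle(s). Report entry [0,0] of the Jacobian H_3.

step 1: x^-=[-3.0650, -1.7500]  P^-=[0.6256 0.0162; 0.0162 0.7300]  H_jac=[-0.8684 -0.4958]  S=[0.7952]  K=[-0.6933; -0.4729]  nu=[-5.1394]  x^+=[0.4981, 0.6802]  P^+=[0.2434 -0.2445; -0.2445 0.5522]
step 2: x^-=[0.6206, 0.6802]  P^-=[0.4533 -0.1841; -0.1841 0.8422]  H_jac=[0.6740 0.7387]  S=[0.6122]  K=[0.2768; 0.8136]  nu=[-2.3307]  x^+=[-0.0247, -1.2161]  P^+=[0.4063 -0.3220; -0.3220 0.4369]
step 3: x^-=[-0.2436, -1.2161]  P^-=[0.5846 -0.2823; -0.2823 0.7269]  H_jac=[-0.1964 -0.9805]  S=[0.7427]  K=[0.2182; -0.8851]  nu=[-2.9803]  x^+=[-0.8938, 1.4216]  P^+=[0.5492 -0.1389; -0.1389 0.1452]

H_jac[0,0] = -0.1964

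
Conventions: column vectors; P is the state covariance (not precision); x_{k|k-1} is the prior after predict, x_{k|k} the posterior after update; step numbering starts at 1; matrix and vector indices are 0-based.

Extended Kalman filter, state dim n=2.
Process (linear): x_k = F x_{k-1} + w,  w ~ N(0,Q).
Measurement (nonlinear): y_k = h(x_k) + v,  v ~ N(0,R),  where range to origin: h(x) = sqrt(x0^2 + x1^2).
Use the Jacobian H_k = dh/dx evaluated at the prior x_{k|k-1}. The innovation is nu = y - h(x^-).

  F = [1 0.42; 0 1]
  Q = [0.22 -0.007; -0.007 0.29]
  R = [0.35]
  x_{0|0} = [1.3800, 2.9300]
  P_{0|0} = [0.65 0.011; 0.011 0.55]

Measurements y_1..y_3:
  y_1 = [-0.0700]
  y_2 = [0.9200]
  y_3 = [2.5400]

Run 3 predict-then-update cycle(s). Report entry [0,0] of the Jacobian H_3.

H_jac[0,0] = 0.7988

step 1: x^-=[2.6106, 2.9300]  P^-=[0.9763 0.2350; 0.2350 0.8400]  H_jac=[0.6652 0.7466]  S=[1.4837]  K=[0.5560; 0.5281]  nu=[-3.9943]  x^+=[0.3899, 0.8208]  P^+=[0.5176 -0.2006; -0.2006 0.4263]
step 2: x^-=[0.7347, 0.8208]  P^-=[0.6443 -0.0286; -0.0286 0.7163]  H_jac=[0.6669 0.7451]  S=[1.0059]  K=[0.4061; 0.5116]  nu=[-0.1815]  x^+=[0.6609, 0.7279]  P^+=[0.4785 -0.2375; -0.2375 0.4529]
step 3: x^-=[0.9667, 0.7279]  P^-=[0.5789 -0.0543; -0.0543 0.7429]  H_jac=[0.7988 0.6015]  S=[0.9360]  K=[0.4591; 0.4311]  nu=[1.3299]  x^+=[1.5772, 1.3012]  P^+=[0.3816 -0.2396; -0.2396 0.5690]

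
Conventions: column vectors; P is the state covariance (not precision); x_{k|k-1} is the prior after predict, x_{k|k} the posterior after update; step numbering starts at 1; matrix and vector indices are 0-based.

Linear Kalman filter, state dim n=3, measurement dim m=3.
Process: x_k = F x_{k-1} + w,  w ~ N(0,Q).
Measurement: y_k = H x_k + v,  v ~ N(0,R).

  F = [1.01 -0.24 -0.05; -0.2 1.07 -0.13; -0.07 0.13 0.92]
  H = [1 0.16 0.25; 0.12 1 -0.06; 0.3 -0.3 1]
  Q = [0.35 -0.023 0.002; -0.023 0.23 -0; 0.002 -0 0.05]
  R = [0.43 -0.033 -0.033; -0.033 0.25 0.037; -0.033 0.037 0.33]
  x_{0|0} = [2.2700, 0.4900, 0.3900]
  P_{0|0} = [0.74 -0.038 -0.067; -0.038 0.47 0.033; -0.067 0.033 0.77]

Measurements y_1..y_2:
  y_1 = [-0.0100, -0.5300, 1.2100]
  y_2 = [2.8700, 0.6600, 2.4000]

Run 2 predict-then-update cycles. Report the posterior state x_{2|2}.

x_post = [1.9484, -0.1106, 1.0052]

step 1: x^-=[2.1556, 0.0196, 0.2636]  P^-=[1.1599 -0.3237 -0.1760; -0.3237 0.8143 0.0311; -0.1760 0.0311 0.7305]  S=[1.4673 -0.0916 0.3535; -0.0916 1.0048 -0.2811; 0.3535 -0.2811 1.1722]  K=[0.7218 -0.1115 -0.0149; -0.0639 0.7455 -0.0667; -0.1389 0.1339 0.6442]  nu=[-2.2346, -0.7925, 0.3056]  x^+=[0.6263, -0.4487, 0.6649]  P^+=[0.3764 -0.1081 -0.1782; -0.1081 0.2051 0.1016; -0.1782 0.1016 0.3061]
step 2: x^-=[0.7071, -0.6919, 0.5095]  P^-=[0.8194 -0.2524 -0.2504; -0.2524 0.4937 0.1376; -0.2504 0.1376 0.3636]  S=[1.0898 -0.0777 0.0861; -0.0777 0.6834 -0.0555; 0.0861 -0.0555 0.6244]  K=[0.6472 -0.1287 0.0132; -0.0755 0.6519 -0.0697; -0.1499 0.1433 0.4293]  nu=[2.1463, 1.2976, 1.4708]  x^+=[1.9484, -0.1106, 1.0052]  P^+=[0.3369 -0.1027 -0.1537; -0.1027 0.1805 0.0886; -0.1537 0.0886 0.2246]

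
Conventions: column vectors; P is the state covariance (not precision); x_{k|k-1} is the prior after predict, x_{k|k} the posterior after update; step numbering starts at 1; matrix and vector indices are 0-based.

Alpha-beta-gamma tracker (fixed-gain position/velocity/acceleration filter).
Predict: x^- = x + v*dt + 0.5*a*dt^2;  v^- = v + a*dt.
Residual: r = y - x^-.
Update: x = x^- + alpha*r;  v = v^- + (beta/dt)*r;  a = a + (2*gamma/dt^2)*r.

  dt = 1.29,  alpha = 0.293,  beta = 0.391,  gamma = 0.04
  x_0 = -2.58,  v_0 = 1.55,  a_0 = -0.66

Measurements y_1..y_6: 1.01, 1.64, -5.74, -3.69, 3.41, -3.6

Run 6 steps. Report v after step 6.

step 1: x_pred=-1.1297  r=2.1397  x^+=-0.5027  v^+=1.3471  a^+=-0.5571
step 2: x_pred=0.7715  r=0.8685  x^+=1.0260  v^+=0.8917  a^+=-0.5154
step 3: x_pred=1.7474  r=-7.4874  x^+=-0.4464  v^+=-2.0426  a^+=-0.8753
step 4: x_pred=-3.8097  r=0.1197  x^+=-3.7746  v^+=-3.1355  a^+=-0.8696
step 5: x_pred=-8.5430  r=11.9530  x^+=-5.0408  v^+=-0.6343  a^+=-0.2950
step 6: x_pred=-6.1044  r=2.5044  x^+=-5.3706  v^+=-0.2557  a^+=-0.1746

v_post = -0.2557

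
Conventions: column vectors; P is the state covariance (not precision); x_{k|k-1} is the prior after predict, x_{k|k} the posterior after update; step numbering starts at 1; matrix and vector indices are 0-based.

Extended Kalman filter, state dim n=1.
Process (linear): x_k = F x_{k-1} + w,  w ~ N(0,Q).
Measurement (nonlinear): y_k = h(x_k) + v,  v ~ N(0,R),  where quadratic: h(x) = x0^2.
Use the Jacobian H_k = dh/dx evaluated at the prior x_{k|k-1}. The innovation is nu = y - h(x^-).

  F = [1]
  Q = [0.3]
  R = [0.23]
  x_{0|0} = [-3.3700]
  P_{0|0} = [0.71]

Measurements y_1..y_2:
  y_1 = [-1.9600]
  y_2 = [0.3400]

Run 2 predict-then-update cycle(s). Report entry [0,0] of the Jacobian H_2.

H_jac[0,0] = -2.8081

step 1: x^-=[-3.3700]  P^-=[1.0100]  H_jac=[-6.7400]  S=[46.1119]  K=[-0.1476]  nu=[-13.3169]  x^+=[-1.4041]  P^+=[0.0050]
step 2: x^-=[-1.4041]  P^-=[0.3050]  H_jac=[-2.8081]  S=[2.6354]  K=[-0.3250]  nu=[-1.6314]  x^+=[-0.8738]  P^+=[0.0266]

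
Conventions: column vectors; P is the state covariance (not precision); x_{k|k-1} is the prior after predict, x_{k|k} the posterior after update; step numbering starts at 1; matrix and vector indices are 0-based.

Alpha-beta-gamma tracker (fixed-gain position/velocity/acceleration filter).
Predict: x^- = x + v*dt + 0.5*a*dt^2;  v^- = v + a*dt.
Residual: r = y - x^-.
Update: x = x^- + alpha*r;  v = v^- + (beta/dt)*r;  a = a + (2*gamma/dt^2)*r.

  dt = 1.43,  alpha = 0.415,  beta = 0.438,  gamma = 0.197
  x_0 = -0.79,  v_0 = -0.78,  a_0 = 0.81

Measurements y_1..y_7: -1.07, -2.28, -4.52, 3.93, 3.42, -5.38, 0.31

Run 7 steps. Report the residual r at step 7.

step 1: x_pred=-1.0772  r=0.0072  x^+=-1.0742  v^+=0.3805  a^+=0.8114
step 2: x_pred=0.2995  r=-2.5795  x^+=-0.7710  v^+=0.7507  a^+=0.3144
step 3: x_pred=0.6240  r=-5.1440  x^+=-1.5108  v^+=-0.3753  a^+=-0.6767
step 4: x_pred=-2.7394  r=6.6694  x^+=0.0284  v^+=0.6998  a^+=0.6083
step 5: x_pred=1.6510  r=1.7690  x^+=2.3852  v^+=2.1114  a^+=0.9491
step 6: x_pred=6.3750  r=-11.7550  x^+=1.4966  v^+=-0.1318  a^+=-1.3158
step 7: x_pred=-0.0371  r=0.3471  x^+=0.1069  v^+=-1.9070  a^+=-1.2489

resid = 0.3471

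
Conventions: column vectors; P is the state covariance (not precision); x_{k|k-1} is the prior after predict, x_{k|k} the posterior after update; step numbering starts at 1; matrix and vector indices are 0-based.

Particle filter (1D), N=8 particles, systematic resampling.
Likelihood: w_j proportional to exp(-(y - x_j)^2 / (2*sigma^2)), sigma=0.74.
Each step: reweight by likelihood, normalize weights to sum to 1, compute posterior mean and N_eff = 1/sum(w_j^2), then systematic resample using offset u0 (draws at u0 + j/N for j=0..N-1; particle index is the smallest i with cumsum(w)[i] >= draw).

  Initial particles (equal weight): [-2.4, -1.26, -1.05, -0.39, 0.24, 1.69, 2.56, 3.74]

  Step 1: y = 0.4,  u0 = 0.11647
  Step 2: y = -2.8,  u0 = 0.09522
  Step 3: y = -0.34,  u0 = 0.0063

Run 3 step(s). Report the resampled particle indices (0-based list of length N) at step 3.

step 1: w=[0.0004, 0.0403, 0.0732, 0.2823, 0.4875, 0.1092, 0.0070, 0.0000]  mean=0.0810  Neff=2.9731  idx=[3, 3, 3, 4, 4, 4, 4, 5]
step 2: w=[0.3151, 0.3151, 0.3151, 0.0137, 0.0137, 0.0137, 0.0137, 0.0000]  mean=-0.3555  Neff=3.3496  idx=[0, 0, 1, 1, 1, 2, 2, 4]
step 3: w=[0.1292, 0.1292, 0.1292, 0.1292, 0.1292, 0.1292, 0.1292, 0.0953]  mean=-0.3300  Neff=7.9359  idx=[0, 1, 1, 2, 3, 4, 5, 6]

resampled_idx = [0, 1, 1, 2, 3, 4, 5, 6]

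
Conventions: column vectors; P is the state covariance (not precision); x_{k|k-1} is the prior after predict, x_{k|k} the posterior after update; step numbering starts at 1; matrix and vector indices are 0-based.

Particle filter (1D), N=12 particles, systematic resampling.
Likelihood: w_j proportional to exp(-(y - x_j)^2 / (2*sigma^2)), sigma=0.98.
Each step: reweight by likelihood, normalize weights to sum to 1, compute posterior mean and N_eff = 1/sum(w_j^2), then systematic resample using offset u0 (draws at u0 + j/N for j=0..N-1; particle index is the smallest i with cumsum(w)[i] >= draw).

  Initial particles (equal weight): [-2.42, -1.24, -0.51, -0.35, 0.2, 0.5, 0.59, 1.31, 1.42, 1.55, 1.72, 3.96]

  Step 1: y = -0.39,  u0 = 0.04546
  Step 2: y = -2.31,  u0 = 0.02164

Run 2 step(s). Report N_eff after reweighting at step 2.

N_eff = 4.8338

step 1: w=[0.0211, 0.1239, 0.1791, 0.1803, 0.1505, 0.1195, 0.1095, 0.0401, 0.0328, 0.0254, 0.0178, 0.0000]  mean=-0.0357  Neff=7.5214  idx=[1, 1, 2, 2, 3, 3, 4, 4, 5, 6, 6, 9]
step 2: w=[0.2962, 0.2962, 0.0995, 0.0995, 0.0728, 0.0728, 0.0202, 0.0202, 0.0088, 0.0067, 0.0067, 0.0002]  mean=-0.8663  Neff=4.8338  idx=[0, 0, 0, 0, 1, 1, 1, 2, 2, 3, 4, 6]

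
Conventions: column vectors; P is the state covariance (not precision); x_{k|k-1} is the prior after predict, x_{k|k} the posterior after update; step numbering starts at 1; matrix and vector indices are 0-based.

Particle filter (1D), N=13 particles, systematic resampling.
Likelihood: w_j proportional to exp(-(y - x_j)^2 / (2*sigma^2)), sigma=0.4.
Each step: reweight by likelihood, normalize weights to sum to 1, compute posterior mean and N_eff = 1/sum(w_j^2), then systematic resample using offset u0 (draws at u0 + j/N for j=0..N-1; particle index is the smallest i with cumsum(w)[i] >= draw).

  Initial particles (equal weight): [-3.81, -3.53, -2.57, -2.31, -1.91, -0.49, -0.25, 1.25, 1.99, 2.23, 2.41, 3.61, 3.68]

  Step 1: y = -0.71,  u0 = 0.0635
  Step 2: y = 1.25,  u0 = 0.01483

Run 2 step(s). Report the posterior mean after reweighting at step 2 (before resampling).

step 1: w=[0.0000, 0.0000, 0.0000, 0.0002, 0.0080, 0.6196, 0.3721, 0.0000, 0.0000, 0.0000, 0.0000, 0.0000, 0.0000]  mean=-0.4125  Neff=1.9140  idx=[5, 5, 5, 5, 5, 5, 5, 5, 6, 6, 6, 6, 6]
step 2: w=[0.0154, 0.0154, 0.0154, 0.0154, 0.0154, 0.0154, 0.0154, 0.0154, 0.1753, 0.1753, 0.1753, 0.1753, 0.1753]  mean=-0.2796  Neff=6.4281  idx=[0, 5, 8, 8, 9, 9, 10, 10, 10, 11, 11, 12, 12]

post_mean = -0.2796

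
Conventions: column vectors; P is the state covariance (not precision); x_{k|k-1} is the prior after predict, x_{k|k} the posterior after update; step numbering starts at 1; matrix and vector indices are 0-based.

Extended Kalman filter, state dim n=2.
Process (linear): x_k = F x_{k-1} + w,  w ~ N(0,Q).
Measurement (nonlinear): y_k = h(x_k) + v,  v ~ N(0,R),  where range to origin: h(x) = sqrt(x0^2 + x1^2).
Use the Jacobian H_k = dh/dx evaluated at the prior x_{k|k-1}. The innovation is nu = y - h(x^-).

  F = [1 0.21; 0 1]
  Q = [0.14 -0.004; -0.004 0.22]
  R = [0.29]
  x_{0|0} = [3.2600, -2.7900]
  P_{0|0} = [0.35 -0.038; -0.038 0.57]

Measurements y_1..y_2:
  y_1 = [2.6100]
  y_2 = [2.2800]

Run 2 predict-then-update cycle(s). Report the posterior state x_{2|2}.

x_post = [1.6900, -1.8290]

step 1: x^-=[2.6741, -2.7900]  P^-=[0.4992 0.0777; 0.0777 0.7900]  H_jac=[0.6920 -0.7219]  S=[0.8631]  K=[0.3352; -0.5985]  nu=[-1.2546]  x^+=[2.2536, -2.0392]  P^+=[0.4022 0.2508; 0.2508 0.4808]
step 2: x^-=[1.8254, -2.0392]  P^-=[0.6688 0.3478; 0.3478 0.7008]  H_jac=[0.6670 -0.7451]  S=[0.6309]  K=[0.2962; -0.4600]  nu=[-0.4568]  x^+=[1.6900, -1.8290]  P^+=[0.6134 0.4338; 0.4338 0.5673]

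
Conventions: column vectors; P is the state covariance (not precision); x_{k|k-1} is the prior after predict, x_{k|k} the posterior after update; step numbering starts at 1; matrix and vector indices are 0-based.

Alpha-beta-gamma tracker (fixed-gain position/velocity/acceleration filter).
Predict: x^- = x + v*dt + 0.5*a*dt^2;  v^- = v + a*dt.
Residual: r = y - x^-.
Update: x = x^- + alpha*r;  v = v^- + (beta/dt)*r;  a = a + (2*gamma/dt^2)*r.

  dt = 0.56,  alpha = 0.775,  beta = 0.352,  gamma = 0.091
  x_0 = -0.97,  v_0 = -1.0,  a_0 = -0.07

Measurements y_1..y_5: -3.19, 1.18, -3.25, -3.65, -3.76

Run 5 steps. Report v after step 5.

step 1: x_pred=-1.5410  r=-1.6490  x^+=-2.8190  v^+=-2.0757  a^+=-1.0270
step 2: x_pred=-4.1424  r=5.3224  x^+=-0.0175  v^+=0.6947  a^+=2.0619
step 3: x_pred=0.6948  r=-3.9448  x^+=-2.3624  v^+=-0.6303  a^+=-0.2275
step 4: x_pred=-2.7510  r=-0.8990  x^+=-3.4477  v^+=-1.3227  a^+=-0.7492
step 5: x_pred=-4.3059  r=0.5459  x^+=-3.8828  v^+=-1.3991  a^+=-0.4324

v_post = -1.3991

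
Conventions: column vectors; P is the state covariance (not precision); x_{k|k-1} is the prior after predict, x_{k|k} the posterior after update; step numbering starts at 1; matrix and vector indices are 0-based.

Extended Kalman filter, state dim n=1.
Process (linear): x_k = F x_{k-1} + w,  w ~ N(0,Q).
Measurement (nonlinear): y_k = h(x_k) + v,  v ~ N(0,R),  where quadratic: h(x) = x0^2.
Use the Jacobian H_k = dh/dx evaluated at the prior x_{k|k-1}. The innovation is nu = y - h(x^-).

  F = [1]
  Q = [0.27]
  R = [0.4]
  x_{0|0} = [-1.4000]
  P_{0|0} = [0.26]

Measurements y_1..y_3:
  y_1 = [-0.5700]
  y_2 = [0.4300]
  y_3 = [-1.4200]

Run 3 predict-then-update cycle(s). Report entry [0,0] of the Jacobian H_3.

step 1: x^-=[-1.4000]  P^-=[0.5300]  H_jac=[-2.8000]  S=[4.5552]  K=[-0.3258]  nu=[-2.5300]  x^+=[-0.5758]  P^+=[0.0465]
step 2: x^-=[-0.5758]  P^-=[0.3165]  H_jac=[-1.1515]  S=[0.8198]  K=[-0.4447]  nu=[0.0985]  x^+=[-0.6196]  P^+=[0.1545]
step 3: x^-=[-0.6196]  P^-=[0.4245]  H_jac=[-1.2391]  S=[1.0517]  K=[-0.5001]  nu=[-1.8039]  x^+=[0.2825]  P^+=[0.1614]

H_jac[0,0] = -1.2391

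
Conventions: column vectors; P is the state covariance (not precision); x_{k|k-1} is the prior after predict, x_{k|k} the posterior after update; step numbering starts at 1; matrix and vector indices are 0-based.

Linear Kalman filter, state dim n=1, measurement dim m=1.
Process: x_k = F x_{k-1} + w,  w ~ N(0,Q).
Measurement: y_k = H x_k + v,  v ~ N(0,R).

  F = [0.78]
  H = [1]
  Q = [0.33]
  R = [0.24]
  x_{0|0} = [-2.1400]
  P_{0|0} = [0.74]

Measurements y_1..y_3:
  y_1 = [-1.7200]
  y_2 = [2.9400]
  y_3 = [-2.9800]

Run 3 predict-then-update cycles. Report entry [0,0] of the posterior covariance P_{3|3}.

P_post[0,0] = 0.1533

step 1: x^-=[-1.6692]  P^-=[0.7802]  S=[1.0202]  K=[0.7648]  nu=[-0.0508]  x^+=[-1.7080]  P^+=[0.1835]
step 2: x^-=[-1.3323]  P^-=[0.4417]  S=[0.6817]  K=[0.6479]  nu=[4.2723]  x^+=[1.4358]  P^+=[0.1555]
step 3: x^-=[1.1199]  P^-=[0.4246]  S=[0.6646]  K=[0.6389]  nu=[-4.0999]  x^+=[-1.4994]  P^+=[0.1533]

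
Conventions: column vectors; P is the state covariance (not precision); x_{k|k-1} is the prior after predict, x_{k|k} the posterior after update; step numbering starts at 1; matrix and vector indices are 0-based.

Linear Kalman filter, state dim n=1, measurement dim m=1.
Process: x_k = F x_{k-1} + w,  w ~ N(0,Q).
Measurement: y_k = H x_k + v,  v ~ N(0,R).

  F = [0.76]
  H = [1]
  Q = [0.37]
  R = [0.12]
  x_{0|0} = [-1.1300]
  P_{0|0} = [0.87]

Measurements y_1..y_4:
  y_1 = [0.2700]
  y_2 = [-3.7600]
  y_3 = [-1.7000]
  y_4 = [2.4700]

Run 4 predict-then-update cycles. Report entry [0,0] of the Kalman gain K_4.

step 1: x^-=[-0.8588]  P^-=[0.8725]  S=[0.9925]  K=[0.8791]  nu=[1.1288]  x^+=[0.1335]  P^+=[0.1055]
step 2: x^-=[0.1015]  P^-=[0.4309]  S=[0.5509]  K=[0.7822]  nu=[-3.8615]  x^+=[-2.9189]  P^+=[0.0939]
step 3: x^-=[-2.2184]  P^-=[0.4242]  S=[0.5442]  K=[0.7795]  nu=[0.5184]  x^+=[-1.8143]  P^+=[0.0935]
step 4: x^-=[-1.3789]  P^-=[0.4240]  S=[0.5440]  K=[0.7794]  nu=[3.8489]  x^+=[1.6210]  P^+=[0.0935]

K[0,0] = 0.7794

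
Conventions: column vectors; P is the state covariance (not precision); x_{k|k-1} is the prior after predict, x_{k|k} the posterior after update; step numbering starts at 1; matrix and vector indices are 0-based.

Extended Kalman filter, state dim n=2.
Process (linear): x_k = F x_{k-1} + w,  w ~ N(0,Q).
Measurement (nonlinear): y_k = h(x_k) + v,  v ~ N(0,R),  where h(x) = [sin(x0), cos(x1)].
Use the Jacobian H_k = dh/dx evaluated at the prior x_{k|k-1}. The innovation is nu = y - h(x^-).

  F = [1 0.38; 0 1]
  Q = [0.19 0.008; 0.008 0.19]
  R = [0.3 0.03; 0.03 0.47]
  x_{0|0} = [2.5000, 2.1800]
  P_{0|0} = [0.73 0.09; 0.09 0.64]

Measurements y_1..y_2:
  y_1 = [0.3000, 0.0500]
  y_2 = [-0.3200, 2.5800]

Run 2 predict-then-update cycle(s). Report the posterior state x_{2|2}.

step 1: x^-=[3.3284, 2.1800]  P^-=[1.0808 0.3412; 0.3412 0.8300]  H_jac=[-0.9826 0.0000; 0.0000 -0.8201]  S=[1.3435 0.3050; 0.3050 1.0282]  K=[-0.7813 -0.0404; -0.1064 -0.6304]  nu=[0.4857, 0.6222]  x^+=[2.9238, 1.7360]  P^+=[0.2398 0.0517; 0.0517 0.3652]
step 2: x^-=[3.5835, 1.7360]  P^-=[0.5218 0.1985; 0.1985 0.5552]  H_jac=[-0.9040 0.0000; 0.0000 -0.9864]  S=[0.7264 0.2070; 0.2070 1.0102]  K=[-0.6310 -0.0645; -0.0983 -0.5220]  nu=[0.1076, 2.7445]  x^+=[3.3384, 0.2929]  P^+=[0.2115 0.0499; 0.0499 0.2517]

x_post = [3.3384, 0.2929]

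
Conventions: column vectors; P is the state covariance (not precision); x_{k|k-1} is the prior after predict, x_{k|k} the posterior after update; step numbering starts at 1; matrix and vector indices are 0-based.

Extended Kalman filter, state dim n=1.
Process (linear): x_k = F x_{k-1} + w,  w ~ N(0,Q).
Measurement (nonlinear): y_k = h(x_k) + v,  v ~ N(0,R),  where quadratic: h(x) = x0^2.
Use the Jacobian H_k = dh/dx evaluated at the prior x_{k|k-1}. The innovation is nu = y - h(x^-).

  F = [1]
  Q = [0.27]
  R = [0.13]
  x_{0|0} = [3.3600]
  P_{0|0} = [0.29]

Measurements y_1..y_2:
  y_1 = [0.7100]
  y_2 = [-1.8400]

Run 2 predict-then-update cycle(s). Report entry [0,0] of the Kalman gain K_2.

K[0,0] = 0.2688

step 1: x^-=[3.3600]  P^-=[0.5600]  H_jac=[6.7200]  S=[25.4187]  K=[0.1480]  nu=[-10.5796]  x^+=[1.7937]  P^+=[0.0029]
step 2: x^-=[1.7937]  P^-=[0.2729]  H_jac=[3.5874]  S=[3.6416]  K=[0.2688]  nu=[-5.0574]  x^+=[0.4343]  P^+=[0.0097]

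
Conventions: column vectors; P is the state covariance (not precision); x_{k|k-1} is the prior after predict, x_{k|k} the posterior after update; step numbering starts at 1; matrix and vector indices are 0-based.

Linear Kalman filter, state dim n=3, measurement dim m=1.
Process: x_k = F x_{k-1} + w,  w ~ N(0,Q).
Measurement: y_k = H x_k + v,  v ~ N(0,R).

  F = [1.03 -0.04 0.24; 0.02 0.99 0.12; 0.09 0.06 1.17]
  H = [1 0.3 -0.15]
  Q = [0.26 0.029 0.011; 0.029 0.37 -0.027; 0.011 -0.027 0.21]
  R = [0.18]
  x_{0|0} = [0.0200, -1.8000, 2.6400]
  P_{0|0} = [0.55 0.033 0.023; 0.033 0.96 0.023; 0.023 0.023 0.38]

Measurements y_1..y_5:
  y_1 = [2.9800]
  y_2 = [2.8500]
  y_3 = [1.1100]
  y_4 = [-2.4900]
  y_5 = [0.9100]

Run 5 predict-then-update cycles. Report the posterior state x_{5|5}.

step 1: x^-=[0.7262, -1.4648, 2.9826]  P^-=[0.8751 0.0552 0.1958; 0.0552 1.3235 0.1149; 0.1958 0.1149 0.7465]  S=[1.1551]  K=[0.7465; 0.3766; 0.1024]  nu=[3.1406]  x^+=[3.0708, -0.2821, 3.3042]  P^+=[0.2314 -0.2696 0.1075; -0.2696 1.1597 0.0704; 0.1075 0.0704 0.7344]
step 2: x^-=[3.9672, 0.1787, 4.1254]  P^-=[0.6236 -0.2355 0.3498; -0.2355 1.5238 0.2068; 0.3498 0.2068 1.2510]  S=[0.7041]  K=[0.7109; 0.2708; 0.3184]  nu=[-0.5520]  x^+=[3.5748, 0.0292, 3.9496]  P^+=[0.2678 -0.3710 0.1904; -0.3710 1.4722 0.1461; 0.1904 0.1461 1.1796]
step 3: x^-=[4.6288, 0.5743, 4.9445]  P^-=[0.7363 -0.3094 0.5708; -0.3094 1.8509 0.3698; 0.5708 0.3698 1.8889]  S=[0.7353]  K=[0.7588; 0.2590; 0.5419]  nu=[-2.9494]  x^+=[2.3909, -0.1896, 3.3464]  P^+=[0.3130 -0.4539 0.2685; -0.4539 1.8016 0.2666; 0.2685 0.2666 1.6730]
step 4: x^-=[3.2733, 0.2617, 4.1191]  P^-=[0.8563 -0.3536 0.7998; -0.3536 2.2066 0.5944; 0.7998 0.5944 2.5983]  S=[0.7878]  K=[0.8001; 0.2783; 0.7468]  nu=[-5.2240]  x^+=[-0.9062, -1.1920, 0.2176]  P^+=[0.3521 -0.5290 0.3290; -0.5290 2.1456 0.4307; 0.3290 0.4307 2.1588]
step 5: x^-=[-0.8335, -1.1721, 0.1015]  P^-=[0.9593 -0.3830 1.0036; -0.3830 2.5871 0.8697; 1.0036 0.8697 3.2999]  S=[0.8372]  K=[0.8287; 0.3137; 0.9191]  nu=[2.1103]  x^+=[0.9154, -0.5099, 2.0412]  P^+=[0.3843 -0.6007 0.3659; -0.6007 2.5047 0.6282; 0.3659 0.6282 2.5926]

x_post = [0.9154, -0.5099, 2.0412]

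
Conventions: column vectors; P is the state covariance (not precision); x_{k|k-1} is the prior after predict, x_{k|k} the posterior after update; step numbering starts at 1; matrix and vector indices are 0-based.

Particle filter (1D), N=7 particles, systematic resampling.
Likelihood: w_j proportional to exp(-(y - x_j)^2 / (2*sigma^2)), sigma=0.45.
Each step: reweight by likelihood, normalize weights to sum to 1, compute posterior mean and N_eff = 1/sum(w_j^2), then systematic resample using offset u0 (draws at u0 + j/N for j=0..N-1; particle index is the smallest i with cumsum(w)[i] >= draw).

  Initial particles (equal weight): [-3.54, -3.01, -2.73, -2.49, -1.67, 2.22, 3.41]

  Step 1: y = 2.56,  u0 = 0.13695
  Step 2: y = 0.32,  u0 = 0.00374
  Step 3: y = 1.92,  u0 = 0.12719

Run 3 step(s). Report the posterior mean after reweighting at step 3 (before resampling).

step 1: w=[0.0000, 0.0000, 0.0000, 0.0000, 0.0000, 0.8174, 0.1826]  mean=2.4373  Neff=1.4257  idx=[5, 5, 5, 5, 5, 6, 6]
step 2: w=[0.2000, 0.2000, 0.2000, 0.2000, 0.2000, 0.0000, 0.0000]  mean=2.2200  Neff=5.0000  idx=[0, 0, 1, 2, 2, 3, 4]
step 3: w=[0.1429, 0.1429, 0.1429, 0.1429, 0.1429, 0.1429, 0.1429]  mean=2.2200  Neff=7.0000  idx=[0, 1, 2, 3, 4, 5, 6]

post_mean = 2.2200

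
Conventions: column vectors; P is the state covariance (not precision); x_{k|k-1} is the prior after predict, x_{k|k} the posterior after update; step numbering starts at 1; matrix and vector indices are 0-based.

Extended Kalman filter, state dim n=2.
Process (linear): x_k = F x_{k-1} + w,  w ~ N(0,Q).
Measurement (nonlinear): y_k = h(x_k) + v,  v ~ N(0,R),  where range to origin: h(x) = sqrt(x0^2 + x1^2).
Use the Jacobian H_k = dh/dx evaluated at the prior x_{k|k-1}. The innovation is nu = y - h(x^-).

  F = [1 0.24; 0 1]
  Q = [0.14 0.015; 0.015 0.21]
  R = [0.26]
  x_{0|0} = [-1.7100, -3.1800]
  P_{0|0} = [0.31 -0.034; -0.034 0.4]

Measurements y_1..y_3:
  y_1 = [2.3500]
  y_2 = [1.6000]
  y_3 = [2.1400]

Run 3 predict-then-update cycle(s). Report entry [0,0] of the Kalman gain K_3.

K[0,0] = -0.4263

step 1: x^-=[-2.4732, -3.1800]  P^-=[0.4567 0.0770; 0.0770 0.6100]  H_jac=[-0.6139 -0.7894]  S=[0.8869]  K=[-0.3847; -0.5962]  nu=[-1.6785]  x^+=[-1.8275, -2.1792]  P^+=[0.3255 -0.1264; -0.1264 0.2947]
step 2: x^-=[-2.3505, -2.1792]  P^-=[0.4218 -0.0407; -0.0407 0.5047]  H_jac=[-0.7333 -0.6799]  S=[0.6795]  K=[-0.4144; -0.4611]  nu=[-1.6052]  x^+=[-1.6852, -1.4391]  P^+=[0.3050 -0.1705; -0.1705 0.3603]
step 3: x^-=[-2.0306, -1.4391]  P^-=[0.3839 -0.0691; -0.0691 0.5703]  H_jac=[-0.8159 -0.5782]  S=[0.6411]  K=[-0.4263; -0.4264]  nu=[-0.3488]  x^+=[-1.8819, -1.2903]  P^+=[0.2674 -0.1856; -0.1856 0.4537]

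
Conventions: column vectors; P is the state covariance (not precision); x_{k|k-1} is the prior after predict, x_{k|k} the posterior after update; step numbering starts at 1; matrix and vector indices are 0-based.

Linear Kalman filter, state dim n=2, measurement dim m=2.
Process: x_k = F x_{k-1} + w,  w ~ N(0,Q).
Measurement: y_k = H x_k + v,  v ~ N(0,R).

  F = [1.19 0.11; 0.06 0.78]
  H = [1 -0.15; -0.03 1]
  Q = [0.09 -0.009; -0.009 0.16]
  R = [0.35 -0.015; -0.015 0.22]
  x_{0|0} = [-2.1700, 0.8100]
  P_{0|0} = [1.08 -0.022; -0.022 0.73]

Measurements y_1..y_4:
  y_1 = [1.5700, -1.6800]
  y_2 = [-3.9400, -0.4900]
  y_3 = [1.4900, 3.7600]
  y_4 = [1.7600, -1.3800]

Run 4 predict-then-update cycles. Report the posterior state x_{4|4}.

x_post = [0.7962, -0.0613]

step 1: x^-=[-2.4932, 0.5016]  P^-=[1.6225 0.1102; 0.1102 0.6060]  S=[1.9530 -0.0439; -0.0439 0.8208]  K=[0.8249 0.1190; 0.0264 0.7356]  nu=[4.1384, -2.2564]  x^+=[0.6522, -1.0490]  P^+=[0.2903 0.0225; 0.0225 0.1621]
step 2: x^-=[0.6607, -0.7791]  P^-=[0.5090 0.0467; 0.0467 0.2618]  S=[0.8509 -0.0226; -0.0226 0.4794]  K=[0.5925 0.0935; 0.0232 0.5442]  nu=[-4.7176, 0.3089]  x^+=[-2.1053, -0.7204]  P^+=[0.2086 0.0179; 0.0179 0.1199]
step 3: x^-=[-2.5846, -0.6883]  P^-=[0.3916 0.0330; 0.0330 0.2354]  S=[0.7370 -0.0289; -0.0289 0.4538]  K=[0.5278 0.0804; 0.0171 0.5177]  nu=[3.9714, 4.3707]  x^+=[-0.1370, 1.6424]  P^+=[0.1858 0.0153; 0.0153 0.1141]
step 4: x^-=[0.0176, 1.2728]  P^-=[0.3585 0.0284; 0.0284 0.2315]  S=[0.7052 -0.0320; -0.0320 0.4501]  K=[0.5058 0.0751; 0.0143 0.5134]  nu=[1.9333, -2.6523]  x^+=[0.7962, -0.0613]  P^+=[0.1780 0.0143; 0.0143 0.1132]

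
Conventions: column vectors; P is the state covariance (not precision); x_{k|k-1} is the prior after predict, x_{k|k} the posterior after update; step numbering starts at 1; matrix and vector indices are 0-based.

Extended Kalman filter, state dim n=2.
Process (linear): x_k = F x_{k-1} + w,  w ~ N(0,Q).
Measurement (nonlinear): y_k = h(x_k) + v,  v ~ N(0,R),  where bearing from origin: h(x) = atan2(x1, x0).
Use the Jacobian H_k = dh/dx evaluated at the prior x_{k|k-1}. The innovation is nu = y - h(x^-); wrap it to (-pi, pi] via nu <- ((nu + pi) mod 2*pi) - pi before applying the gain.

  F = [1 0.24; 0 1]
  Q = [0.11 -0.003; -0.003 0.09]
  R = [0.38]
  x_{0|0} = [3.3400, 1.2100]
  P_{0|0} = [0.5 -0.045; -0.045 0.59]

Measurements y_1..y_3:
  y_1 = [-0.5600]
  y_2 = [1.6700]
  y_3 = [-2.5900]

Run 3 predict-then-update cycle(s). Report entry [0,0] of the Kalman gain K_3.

step 1: x^-=[3.6304, 1.2100]  P^-=[0.6224 0.0936; 0.0936 0.6800]  H_jac=[-0.0826 0.2479]  S=[0.4222]  K=[-0.0668; 0.3810]  nu=[-0.8817]  x^+=[3.6893, 0.8741]  P^+=[0.6205 0.1044; 0.1044 0.6187]
step 2: x^-=[3.8991, 0.8741]  P^-=[0.8162 0.2498; 0.2498 0.7087]  H_jac=[-0.0547 0.2442]  S=[0.4180]  K=[0.0391; 0.3813]  nu=[1.4495]  x^+=[3.9557, 1.4268]  P^+=[0.8156 0.2436; 0.2436 0.6479]
step 3: x^-=[4.2982, 1.4268]  P^-=[1.0798 0.3961; 0.3961 0.7379]  H_jac=[-0.0696 0.2096]  S=[0.4061]  K=[0.0194; 0.3130]  nu=[-2.9105]  x^+=[4.2416, 0.5159]  P^+=[1.0797 0.3937; 0.3937 0.6982]

K[0,0] = 0.0194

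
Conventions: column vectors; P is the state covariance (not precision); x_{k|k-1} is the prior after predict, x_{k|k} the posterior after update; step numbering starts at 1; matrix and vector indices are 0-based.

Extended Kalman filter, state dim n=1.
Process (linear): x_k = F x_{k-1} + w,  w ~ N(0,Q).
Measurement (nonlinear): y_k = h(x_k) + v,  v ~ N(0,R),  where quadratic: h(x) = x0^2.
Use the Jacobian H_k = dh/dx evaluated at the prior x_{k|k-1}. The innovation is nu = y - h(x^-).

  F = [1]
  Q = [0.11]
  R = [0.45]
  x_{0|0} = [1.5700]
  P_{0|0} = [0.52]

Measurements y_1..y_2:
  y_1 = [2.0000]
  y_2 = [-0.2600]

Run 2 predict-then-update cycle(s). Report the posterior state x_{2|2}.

x_post = [0.8386]

step 1: x^-=[1.5700]  P^-=[0.6300]  H_jac=[3.1400]  S=[6.6615]  K=[0.2970]  nu=[-0.4649]  x^+=[1.4319]  P^+=[0.0426]
step 2: x^-=[1.4319]  P^-=[0.1526]  H_jac=[2.8639]  S=[1.7013]  K=[0.2568]  nu=[-2.3105]  x^+=[0.8386]  P^+=[0.0404]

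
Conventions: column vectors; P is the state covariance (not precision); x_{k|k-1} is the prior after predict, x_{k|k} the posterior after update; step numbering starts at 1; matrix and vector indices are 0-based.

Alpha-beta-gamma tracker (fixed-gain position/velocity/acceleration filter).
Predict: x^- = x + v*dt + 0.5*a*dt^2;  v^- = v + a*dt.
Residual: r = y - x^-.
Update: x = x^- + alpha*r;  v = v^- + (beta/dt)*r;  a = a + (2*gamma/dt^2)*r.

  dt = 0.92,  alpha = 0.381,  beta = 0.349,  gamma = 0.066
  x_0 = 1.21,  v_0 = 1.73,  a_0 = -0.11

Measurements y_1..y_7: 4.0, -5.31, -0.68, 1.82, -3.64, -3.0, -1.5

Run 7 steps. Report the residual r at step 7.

step 1: x_pred=2.7550  r=1.2450  x^+=3.2294  v^+=2.1011  a^+=0.0842
step 2: x_pred=5.1980  r=-10.5080  x^+=1.1944  v^+=-1.8077  a^+=-1.5546
step 3: x_pred=-1.1265  r=0.4465  x^+=-0.9564  v^+=-3.0685  a^+=-1.4850
step 4: x_pred=-4.4079  r=6.2279  x^+=-2.0351  v^+=-2.0722  a^+=-0.5137
step 5: x_pred=-4.1589  r=0.5189  x^+=-3.9612  v^+=-2.3479  a^+=-0.4328
step 6: x_pred=-6.3044  r=3.3044  x^+=-5.0454  v^+=-1.4926  a^+=0.0826
step 7: x_pred=-6.3837  r=4.8837  x^+=-4.5230  v^+=0.4360  a^+=0.8442

resid = 4.8837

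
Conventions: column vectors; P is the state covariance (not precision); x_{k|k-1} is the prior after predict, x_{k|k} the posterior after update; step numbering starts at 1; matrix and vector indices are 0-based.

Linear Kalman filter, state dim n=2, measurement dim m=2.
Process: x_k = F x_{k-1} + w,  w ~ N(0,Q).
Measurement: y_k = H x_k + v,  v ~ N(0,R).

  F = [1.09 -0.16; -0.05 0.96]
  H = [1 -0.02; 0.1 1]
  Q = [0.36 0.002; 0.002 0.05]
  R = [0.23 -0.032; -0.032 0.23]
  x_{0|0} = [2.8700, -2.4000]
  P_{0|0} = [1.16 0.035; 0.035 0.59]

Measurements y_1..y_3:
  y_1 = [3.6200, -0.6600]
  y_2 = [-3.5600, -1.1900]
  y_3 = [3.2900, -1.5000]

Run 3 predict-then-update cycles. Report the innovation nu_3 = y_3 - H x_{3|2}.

step 1: x^-=[3.5123, -2.4475]  P^-=[1.7411 -0.1149; -0.1149 0.5933]  S=[1.9759 0.0155; 0.0155 0.8177]  K=[0.8819 0.0556; -0.0698 0.7128]  nu=[0.0587, 1.4363]  x^+=[3.6440, -1.4278]  P^+=[0.2003 -0.0355; -0.0355 0.1697]
step 2: x^-=[4.2004, -1.5529]  P^-=[0.6147 -0.0724; -0.0724 0.2103]  S=[0.8477 -0.0470; -0.0470 0.4320]  K=[0.7299 0.0541; -0.0647 0.4631]  nu=[-7.7914, -0.0571]  x^+=[-1.4895, -1.0753]  P^+=[0.1656 -0.0275; -0.0275 0.1113]
step 3: x^-=[-1.4515, -0.9578]  P^-=[0.5692 -0.0531; -0.0531 0.1556]  S=[0.8014 -0.0312; -0.0312 0.3807]  K=[0.7143 0.0685; -0.0549 0.3904]  nu=[4.7223, -0.3970]  x^+=[1.8942, -1.3723]  P^+=[0.1616 -0.0233; -0.0233 0.0939]

innov = [4.7223, -0.3970]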